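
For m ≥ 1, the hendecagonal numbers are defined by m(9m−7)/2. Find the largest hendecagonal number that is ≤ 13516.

13420

Solve n(9n−7)/2 ≤ 13516 for integer n.
n = 55 gives 13420 ≤ 13516, while n = 56 gives 13916 > 13516; so the answer is 13420.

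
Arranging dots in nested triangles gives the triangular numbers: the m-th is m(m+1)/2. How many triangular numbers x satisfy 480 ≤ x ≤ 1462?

23

The n-th triangular number is n(n+1)/2.
Smallest index with value ≥ 480: n = 31 (giving 496).
Largest index with value ≤ 1462: n = 53 (giving 1431).
Indices 31 through 53: 23 terms.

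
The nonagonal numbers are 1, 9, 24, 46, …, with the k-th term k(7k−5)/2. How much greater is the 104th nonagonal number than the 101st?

2145

104·(7·104 − 5)/2 = 37596 and 101·(7·101 − 5)/2 = 35451.
Difference: 37596 − 35451 = 2145.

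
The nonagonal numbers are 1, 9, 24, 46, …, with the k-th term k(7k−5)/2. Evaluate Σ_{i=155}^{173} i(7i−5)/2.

Σ i(7i−5)/2 = (7Σi² − 5Σi) / 2 over i = 155..173.
Σi = 15051 − 11935 = 3116 and Σi² = 1740899 − 1229305 = 511594.
(7·511594 − 5·3116) / 2 = 3565578/2 = 1782789.

1782789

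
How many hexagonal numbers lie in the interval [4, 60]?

The n-th hexagonal number is n(2n−1).
Smallest index with value ≥ 4: n = 2 (giving 6).
Largest index with value ≤ 60: n = 5 (giving 45).
Indices 2 through 5: 4 terms.

4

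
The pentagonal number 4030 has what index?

52

Set n(3n−1)/2 = 4030, giving 3n² − n − 8060 = 0.
The discriminant is 1 + 24·4030 = 96721, and √96721 = 311.
So n = (1 + 311) / 6 = 312/6 = 52.
Check: 52·(3·52 − 1)/2 = 4030. ✓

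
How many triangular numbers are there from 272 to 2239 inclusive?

The n-th triangular number is n(n+1)/2.
Smallest index with value ≥ 272: n = 23 (giving 276).
Largest index with value ≤ 2239: n = 66 (giving 2211).
Indices 23 through 66: 44 terms.

44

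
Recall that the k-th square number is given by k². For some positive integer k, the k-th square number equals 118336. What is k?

We need n² = 118336, so n = √118336 = 344.
Check: 344² = 118336. ✓

344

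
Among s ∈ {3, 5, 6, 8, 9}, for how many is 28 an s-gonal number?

s = 3: P(3, 7) = 28. ✓
s = 5: P(5, 4) = 22 and P(5, 5) = 35; 28 is not s-gonal.
s = 6: P(6, 4) = 28. ✓
s = 8: P(8, 3) = 21 and P(8, 4) = 40; 28 is not s-gonal.
s = 9: P(9, 3) = 24 and P(9, 4) = 46; 28 is not s-gonal.
Hits: s ∈ {3, 6} → 2.

2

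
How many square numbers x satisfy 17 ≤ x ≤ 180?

9

The n-th square number is n².
Smallest index with value ≥ 17: n = 5 (giving 25).
Largest index with value ≤ 180: n = 13 (giving 169).
Indices 5 through 13: 9 terms.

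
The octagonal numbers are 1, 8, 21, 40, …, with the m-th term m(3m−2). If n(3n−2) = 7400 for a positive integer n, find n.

Set n(3n−2) = 7400, giving 3n² − 2n − 7400 = 0.
The discriminant is 4 + 12·7400 = 88804, and √88804 = 298.
So n = (2 + 298) / 6 = 300/6 = 50.

50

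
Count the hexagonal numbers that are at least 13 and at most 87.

The n-th hexagonal number is n(2n−1).
Smallest index with value ≥ 13: n = 3 (giving 15).
Largest index with value ≤ 87: n = 6 (giving 66).
Indices 3 through 6: 4 terms.

4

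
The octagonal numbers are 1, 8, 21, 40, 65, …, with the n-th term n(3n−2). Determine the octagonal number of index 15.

645

The 15th octagonal number is n(3n−2) with n = 15.
15·(3·15 − 2) = 15·43 = 645.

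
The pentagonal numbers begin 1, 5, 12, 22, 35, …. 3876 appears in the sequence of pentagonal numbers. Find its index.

Set n(3n−1)/2 = 3876, giving 3n² − n − 7752 = 0.
So n = (1 + 305) / 6 = 306/6 = 51.
Check: 51·(3·51 − 1)/2 = 3876. ✓

51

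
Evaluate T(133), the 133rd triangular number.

The 133rd triangular number is n(n+1)/2 with n = 133.
133·134/2 = 17822/2 = 8911.

8911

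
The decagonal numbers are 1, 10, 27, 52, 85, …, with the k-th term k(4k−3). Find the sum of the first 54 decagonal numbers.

211365

Σ i(4i−3) = 4Σi² − 3Σi over i = 1..54.
Σi = 1485 and Σi² = 53955.
4·53955 − 3·1485 = 211365.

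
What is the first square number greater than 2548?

2601

Solve n² > 2548 for integer n.
The largest n with value ≤ 2548 is 50 (since 2500 ≤ 2548 < 2601), so the first above is n = 51, value 2601.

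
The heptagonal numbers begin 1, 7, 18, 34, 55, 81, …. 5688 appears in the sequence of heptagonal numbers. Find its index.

Set n(5n−3)/2 = 5688, giving 5n² − 3n − 11376 = 0.
The discriminant is 9 + 40·5688 = 227529, and √227529 = 477.
So n = (3 + 477) / 10 = 480/10 = 48.

48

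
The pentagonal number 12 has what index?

Set n(3n−1)/2 = 12, giving 3n² − n − 24 = 0.
The discriminant is 1 + 24·12 = 289, and √289 = 17.
So n = (1 + 17) / 6 = 18/6 = 3.

3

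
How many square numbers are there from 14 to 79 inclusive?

5

The n-th square number is n².
Smallest index with value ≥ 14: n = 4 (giving 16).
Largest index with value ≤ 79: n = 8 (giving 64).
Indices 4 through 8: 5 terms.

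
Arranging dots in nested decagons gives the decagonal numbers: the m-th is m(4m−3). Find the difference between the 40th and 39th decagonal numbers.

313

Consecutive decagonal numbers differ by 8n − 7: here 8·40 − 7 = 313.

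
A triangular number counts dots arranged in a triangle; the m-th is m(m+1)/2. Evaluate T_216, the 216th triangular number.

23436

The 216th triangular number is n(n+1)/2 with n = 216.
216·217/2 = 46872/2 = 23436.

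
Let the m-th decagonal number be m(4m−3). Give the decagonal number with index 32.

4000

32·(4·32 − 3) = 32·125 = 4000.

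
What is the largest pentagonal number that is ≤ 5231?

5192

Solve n(3n−1)/2 ≤ 5231 for integer n.
n = 59 gives 5192 ≤ 5231, while n = 60 gives 5370 > 5231; so the answer is 5192.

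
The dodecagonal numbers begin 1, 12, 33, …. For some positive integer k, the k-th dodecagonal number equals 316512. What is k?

Set n(5n−4) = 316512, giving 5n² − 4n − 316512 = 0.
The discriminant is 16 + 20·316512 = 6330256, and √6330256 = 2516.
So n = (4 + 2516) / 10 = 2520/10 = 252.
Check: 252·(5·252 − 4) = 316512. ✓

252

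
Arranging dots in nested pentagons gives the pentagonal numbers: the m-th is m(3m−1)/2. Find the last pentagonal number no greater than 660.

651

Solve n(3n−1)/2 ≤ 660 for integer n.
n = 21 gives 651 ≤ 660, while n = 22 gives 715 > 660; so the answer is 651.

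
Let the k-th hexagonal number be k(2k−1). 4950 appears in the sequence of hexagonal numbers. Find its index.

Set n(2n−1) = 4950, giving 2n² − n − 4950 = 0.
The discriminant is 1 + 8·4950 = 39601, and √39601 = 199.
So n = (1 + 199) / 4 = 200/4 = 50.

50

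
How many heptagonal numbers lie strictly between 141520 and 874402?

353

The n-th heptagonal number is n(5n−3)/2.
Smallest index with value > 141520: n = 239 (giving 142444).
Largest index with value < 874402: n = 591 (giving 872316).
Indices 239 through 591: 353 terms.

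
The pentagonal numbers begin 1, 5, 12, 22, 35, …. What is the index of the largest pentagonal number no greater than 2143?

37

Solve n(3n−1)/2 ≤ 2143 for integer n.
n = 37 gives 2035 ≤ 2143, while n = 38 gives 2147 > 2143; so the answer is index 37.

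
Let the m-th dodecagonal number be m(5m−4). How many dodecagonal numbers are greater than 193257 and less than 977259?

The n-th dodecagonal number is n(5n−4).
Smallest index with value > 193257: n = 198 (giving 195228).
Largest index with value < 977259: n = 442 (giving 975052).
Indices 198 through 442: 245 terms.

245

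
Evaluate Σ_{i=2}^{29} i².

8554

Σ_{i=2}^{29} i² = 8555 − 1 = 8554.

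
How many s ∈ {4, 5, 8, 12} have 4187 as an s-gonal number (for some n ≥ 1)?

1

s = 4: P(4, 64) = 4096 and P(4, 65) = 4225; 4187 is not s-gonal.
s = 5: P(5, 53) = 4187. ✓
s = 8: P(8, 37) = 4033 and P(8, 38) = 4256; 4187 is not s-gonal.
s = 12: P(12, 29) = 4089 and P(12, 30) = 4380; 4187 is not s-gonal.
Hits: s ∈ {5} → 1.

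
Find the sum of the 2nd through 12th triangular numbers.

Σ i(i+1)/2 = (Σi² + Σi) / 2 over i = 2..12.
Σi = 78 − 1 = 77 and Σi² = 650 − 1 = 649.
(1·649 + 1·77) / 2 = 726/2 = 363.

363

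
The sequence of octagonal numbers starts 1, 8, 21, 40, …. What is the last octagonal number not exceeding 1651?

1541

Solve n(3n−2) ≤ 1651 for integer n.
n = 23 gives 1541 ≤ 1651, while n = 24 gives 1680 > 1651; so the answer is 1541.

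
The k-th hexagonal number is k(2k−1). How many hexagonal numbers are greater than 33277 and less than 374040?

The n-th hexagonal number is n(2n−1).
Smallest index with value > 33277: n = 130 (giving 33670).
Largest index with value < 374040: n = 432 (giving 372816).
Indices 130 through 432: 303 terms.

303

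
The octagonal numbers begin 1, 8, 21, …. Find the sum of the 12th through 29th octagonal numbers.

23409

Σ i(3i−2) = 3Σi² − 2Σi over i = 12..29.
Σi = 435 − 66 = 369 and Σi² = 8555 − 506 = 8049.
3·8049 − 2·369 = 23409.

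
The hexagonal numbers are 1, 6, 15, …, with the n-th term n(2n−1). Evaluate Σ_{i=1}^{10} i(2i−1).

715

Σ i(2i−1) = 2Σi² − Σi over i = 1..10.
Σi = 55 and Σi² = 385.
2·385 − 1·55 = 715.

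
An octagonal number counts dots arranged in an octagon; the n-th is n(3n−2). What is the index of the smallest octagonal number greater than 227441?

276

Solve n(3n−2) > 227441 for integer n.
The largest n with value ≤ 227441 is 275 (since 226325 ≤ 227441 < 227976), so the first above is n = 276, value 227976.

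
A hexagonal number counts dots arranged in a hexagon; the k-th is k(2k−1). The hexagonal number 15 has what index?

3

Set n(2n−1) = 15, giving 2n² − n − 15 = 0.
So n = (1 + 11) / 4 = 12/4 = 3.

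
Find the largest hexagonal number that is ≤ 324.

276

Solve n(2n−1) ≤ 324 for integer n.
n = 12 gives 276 ≤ 324, while n = 13 gives 325 > 324; so the answer is 276.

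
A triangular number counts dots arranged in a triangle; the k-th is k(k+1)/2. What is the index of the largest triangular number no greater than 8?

3

Solve n(n+1)/2 ≤ 8 for integer n.
n = 3 gives 6 ≤ 8, while n = 4 gives 10 > 8; so the answer is index 3.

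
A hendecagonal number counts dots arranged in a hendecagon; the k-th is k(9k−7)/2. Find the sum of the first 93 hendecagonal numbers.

Σ i(9i−7)/2 = (9Σi² − 7Σi) / 2 over i = 1..93.
Σi = 4371 and Σi² = 272459.
(9·272459 − 7·4371) / 2 = 2421534/2 = 1210767.

1210767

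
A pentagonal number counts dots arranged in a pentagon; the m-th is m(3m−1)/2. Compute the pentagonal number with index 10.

145

The 10th pentagonal number is n(3n−1)/2 with n = 10.
10·(3·10 − 1)/2 = 10·29/2 = 145.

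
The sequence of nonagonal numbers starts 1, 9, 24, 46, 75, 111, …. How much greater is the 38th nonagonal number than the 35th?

759

38·(7·38 − 5)/2 = 4959 and 35·(7·35 − 5)/2 = 4200.
Difference: 4959 − 4200 = 759.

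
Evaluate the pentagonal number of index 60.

60·(3·60 − 1)/2 = 60·179/2 = 5370.

5370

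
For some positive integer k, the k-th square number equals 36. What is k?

6

We need n² = 36, so n = √36 = 6.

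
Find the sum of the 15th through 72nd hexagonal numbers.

249487

Σ i(2i−1) = 2Σi² − Σi over i = 15..72.
Σi = 2628 − 105 = 2523 and Σi² = 127020 − 1015 = 126005.
2·126005 − 1·2523 = 249487.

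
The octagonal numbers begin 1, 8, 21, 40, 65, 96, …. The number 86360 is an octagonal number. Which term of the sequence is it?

Set n(3n−2) = 86360, giving 3n² − 2n − 86360 = 0.
The discriminant is 4 + 12·86360 = 1036324, and √1036324 = 1018.
So n = (2 + 1018) / 6 = 1020/6 = 170.

170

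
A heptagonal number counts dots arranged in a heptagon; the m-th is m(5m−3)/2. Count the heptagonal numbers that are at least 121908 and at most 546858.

247

The n-th heptagonal number is n(5n−3)/2.
Smallest index with value ≥ 121908: n = 222 (giving 122877).
Largest index with value ≤ 546858: n = 468 (giving 546858).
Indices 222 through 468: 247 terms.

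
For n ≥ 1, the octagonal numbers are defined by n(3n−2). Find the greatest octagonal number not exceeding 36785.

Solve n(3n−2) ≤ 36785 for integer n.
n = 111 gives 36741 ≤ 36785, while n = 112 gives 37408 > 36785; so the answer is 36741.

36741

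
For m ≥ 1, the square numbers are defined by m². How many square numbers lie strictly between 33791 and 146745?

The n-th square number is n².
Smallest index with value > 33791: n = 184 (giving 33856).
Largest index with value < 146745: n = 383 (giving 146689).
Indices 184 through 383: 200 terms.

200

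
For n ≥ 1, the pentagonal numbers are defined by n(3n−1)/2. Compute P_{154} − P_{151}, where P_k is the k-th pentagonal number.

1371

154·(3·154 − 1)/2 = 35497 and 151·(3·151 − 1)/2 = 34126.
Difference: 35497 − 34126 = 1371.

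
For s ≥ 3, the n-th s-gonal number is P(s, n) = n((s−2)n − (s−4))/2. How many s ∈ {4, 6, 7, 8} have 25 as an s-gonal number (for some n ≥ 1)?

1

s = 4: P(4, 5) = 25. ✓
s = 6: P(6, 3) = 15 and P(6, 4) = 28; 25 is not s-gonal.
s = 7: P(7, 3) = 18 and P(7, 4) = 34; 25 is not s-gonal.
s = 8: P(8, 3) = 21 and P(8, 4) = 40; 25 is not s-gonal.
Hits: s ∈ {4} → 1.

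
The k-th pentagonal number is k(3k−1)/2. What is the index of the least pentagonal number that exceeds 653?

Solve n(3n−1)/2 > 653 for integer n.
The largest n with value ≤ 653 is 21 (since 651 ≤ 653 < 715), so the first above is n = 22, value 715.

22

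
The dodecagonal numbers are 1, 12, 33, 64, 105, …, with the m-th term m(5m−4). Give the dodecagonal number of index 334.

556444

The 334th dodecagonal number is n(5n−4) with n = 334.
334·(5·334 − 4) = 334·1666 = 556444.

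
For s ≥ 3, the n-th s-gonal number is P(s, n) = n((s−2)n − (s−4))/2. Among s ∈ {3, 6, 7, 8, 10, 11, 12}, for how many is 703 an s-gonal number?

s = 3: P(3, 37) = 703. ✓
s = 6: P(6, 19) = 703. ✓
s = 7: P(7, 17) = 697 and P(7, 18) = 783; 703 is not s-gonal.
s = 8: P(8, 15) = 645 and P(8, 16) = 736; 703 is not s-gonal.
s = 10: P(10, 13) = 637 and P(10, 14) = 742; 703 is not s-gonal.
s = 11: P(11, 12) = 606 and P(11, 13) = 715; 703 is not s-gonal.
s = 12: P(12, 12) = 672 and P(12, 13) = 793; 703 is not s-gonal.
Hits: s ∈ {3, 6} → 2.

2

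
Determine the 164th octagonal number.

80360

The 164th octagonal number is n(3n−2) with n = 164.
164·(3·164 − 2) = 164·490 = 80360.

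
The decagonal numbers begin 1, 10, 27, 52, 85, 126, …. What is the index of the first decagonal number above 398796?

317

Solve n(4n−3) > 398796 for integer n.
The largest n with value ≤ 398796 is 316 (since 398476 ≤ 398796 < 401005), so the first above is n = 317, value 401005.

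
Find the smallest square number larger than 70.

81

Solve n² > 70 for integer n.
The largest n with value ≤ 70 is 8 (since 64 ≤ 70 < 81), so the first above is n = 9, value 81.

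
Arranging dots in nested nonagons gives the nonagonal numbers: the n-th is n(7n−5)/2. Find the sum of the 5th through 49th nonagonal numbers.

138345

Σ i(7i−5)/2 = (7Σi² − 5Σi) / 2 over i = 5..49.
Σi = 1225 − 10 = 1215 and Σi² = 40425 − 30 = 40395.
(7·40395 − 5·1215) / 2 = 276690/2 = 138345.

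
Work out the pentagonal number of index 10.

The 10th pentagonal number is n(3n−1)/2 with n = 10.
10·(3·10 − 1)/2 = 10·29/2 = 145.

145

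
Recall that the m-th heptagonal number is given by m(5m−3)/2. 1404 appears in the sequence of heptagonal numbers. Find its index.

Set n(5n−3)/2 = 1404, giving 5n² − 3n − 2808 = 0.
The discriminant is 9 + 40·1404 = 56169, and √56169 = 237.
So n = (3 + 237) / 10 = 240/10 = 24.
Check: 24·(5·24 − 3)/2 = 1404. ✓

24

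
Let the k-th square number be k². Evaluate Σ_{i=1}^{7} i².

Σ_{i=1}^{7} i² = 7·8·15/6 = 140.

140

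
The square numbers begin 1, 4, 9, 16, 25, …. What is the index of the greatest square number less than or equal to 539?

Solve n² ≤ 539 for integer n.
n = 23 gives 529 ≤ 539, while n = 24 gives 576 > 539; so the answer is index 23.

23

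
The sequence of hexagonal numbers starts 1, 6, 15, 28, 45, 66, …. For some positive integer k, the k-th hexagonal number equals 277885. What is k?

Set n(2n−1) = 277885, giving 2n² − n − 277885 = 0.
The discriminant is 1 + 8·277885 = 2223081, and √2223081 = 1491.
So n = (1 + 1491) / 4 = 1492/4 = 373.
Check: 373·(2·373 − 1) = 277885. ✓

373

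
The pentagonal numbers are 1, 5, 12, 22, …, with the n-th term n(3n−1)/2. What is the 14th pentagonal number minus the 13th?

Consecutive pentagonal numbers differ by 3n − 2: here 3·14 − 2 = 40.

40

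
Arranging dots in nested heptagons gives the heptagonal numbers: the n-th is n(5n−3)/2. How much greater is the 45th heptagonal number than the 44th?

Consecutive heptagonal numbers differ by 5n − 4: here 5·45 − 4 = 221.

221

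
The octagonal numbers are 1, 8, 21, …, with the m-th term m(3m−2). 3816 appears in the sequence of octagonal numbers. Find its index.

Set n(3n−2) = 3816, giving 3n² − 2n − 3816 = 0.
The discriminant is 4 + 12·3816 = 45796, and √45796 = 214.
So n = (2 + 214) / 6 = 216/6 = 36.

36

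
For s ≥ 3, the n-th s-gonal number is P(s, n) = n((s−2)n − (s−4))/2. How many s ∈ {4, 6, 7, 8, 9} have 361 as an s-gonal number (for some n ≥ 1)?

1

s = 4: P(4, 19) = 361. ✓
s = 6: P(6, 13) = 325 and P(6, 14) = 378; 361 is not s-gonal.
s = 7: P(7, 12) = 342 and P(7, 13) = 403; 361 is not s-gonal.
s = 8: P(8, 11) = 341 and P(8, 12) = 408; 361 is not s-gonal.
s = 9: P(9, 10) = 325 and P(9, 11) = 396; 361 is not s-gonal.
Hits: s ∈ {4} → 1.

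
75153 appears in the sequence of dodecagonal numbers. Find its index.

Set n(5n−4) = 75153, giving 5n² − 4n − 75153 = 0.
The discriminant is 16 + 20·75153 = 1503076, and √1503076 = 1226.
So n = (4 + 1226) / 10 = 1230/10 = 123.
Check: 123·(5·123 − 4) = 75153. ✓

123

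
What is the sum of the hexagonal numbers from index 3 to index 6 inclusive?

154

Σ i(2i−1) = 2Σi² − Σi over i = 3..6.
Σi = 21 − 3 = 18 and Σi² = 91 − 5 = 86.
2·86 − 1·18 = 154.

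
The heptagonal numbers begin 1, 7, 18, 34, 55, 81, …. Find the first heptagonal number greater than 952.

Solve n(5n−3)/2 > 952 for integer n.
The largest n with value ≤ 952 is 19 (since 874 ≤ 952 < 970), so the first above is n = 20, value 970.

970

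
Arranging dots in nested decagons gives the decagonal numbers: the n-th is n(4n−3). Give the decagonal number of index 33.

The 33rd decagonal number is n(4n−3) with n = 33.
33·(4·33 − 3) = 33·129 = 4257.

4257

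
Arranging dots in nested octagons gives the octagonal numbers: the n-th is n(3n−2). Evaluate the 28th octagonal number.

2296

28·(3·28 − 2) = 28·82 = 2296.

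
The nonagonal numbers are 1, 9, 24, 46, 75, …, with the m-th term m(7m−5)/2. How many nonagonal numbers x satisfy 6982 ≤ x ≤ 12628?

The n-th nonagonal number is n(7n−5)/2.
Smallest index with value ≥ 6982: n = 46 (giving 7291).
Largest index with value ≤ 12628: n = 60 (giving 12450).
Indices 46 through 60: 15 terms.

15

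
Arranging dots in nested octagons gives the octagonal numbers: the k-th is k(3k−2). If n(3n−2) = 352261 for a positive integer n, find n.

Set n(3n−2) = 352261, giving 3n² − 2n − 352261 = 0.
The discriminant is 4 + 12·352261 = 4227136, and √4227136 = 2056.
So n = (2 + 2056) / 6 = 2058/6 = 343.
Check: 343·(3·343 − 2) = 352261. ✓

343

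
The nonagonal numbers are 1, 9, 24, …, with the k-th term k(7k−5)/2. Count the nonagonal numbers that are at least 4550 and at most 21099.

42

The n-th nonagonal number is n(7n−5)/2.
Smallest index with value ≥ 4550: n = 37 (giving 4699).
Largest index with value ≤ 21099: n = 78 (giving 21099).
Indices 37 through 78: 42 terms.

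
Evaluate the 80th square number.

6400

The 80th square number is n² with n = 80.
80² = 6400.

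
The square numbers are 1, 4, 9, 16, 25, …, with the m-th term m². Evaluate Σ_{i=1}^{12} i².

650

Σ_{i=1}^{12} i² = 12·13·25/6 = 650.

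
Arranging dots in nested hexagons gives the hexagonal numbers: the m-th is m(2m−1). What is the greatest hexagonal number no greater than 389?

Solve n(2n−1) ≤ 389 for integer n.
n = 14 gives 378 ≤ 389, while n = 15 gives 435 > 389; so the answer is 378.

378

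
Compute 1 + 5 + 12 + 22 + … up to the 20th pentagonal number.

4200

Σ i(3i−1)/2 = (3Σi² − Σi) / 2 over i = 1..20.
Σi = 210 and Σi² = 2870.
(3·2870 − 1·210) / 2 = 8400/2 = 4200.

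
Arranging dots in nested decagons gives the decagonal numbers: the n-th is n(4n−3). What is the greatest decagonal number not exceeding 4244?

Solve n(4n−3) ≤ 4244 for integer n.
n = 32 gives 4000 ≤ 4244, while n = 33 gives 4257 > 4244; so the answer is 4000.

4000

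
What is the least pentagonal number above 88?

92

Solve n(3n−1)/2 > 88 for integer n.
The largest n with value ≤ 88 is 7 (since 70 ≤ 88 < 92), so the first above is n = 8, value 92.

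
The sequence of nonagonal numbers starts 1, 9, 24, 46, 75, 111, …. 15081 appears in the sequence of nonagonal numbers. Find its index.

66

Set n(7n−5)/2 = 15081, giving 7n² − 5n − 30162 = 0.
So n = (5 + 919) / 14 = 924/14 = 66.
Check: 66·(7·66 − 5)/2 = 15081. ✓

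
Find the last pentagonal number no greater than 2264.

2262

Solve n(3n−1)/2 ≤ 2264 for integer n.
n = 39 gives 2262 ≤ 2264, while n = 40 gives 2380 > 2264; so the answer is 2262.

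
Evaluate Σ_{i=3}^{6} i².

86

Σ_{i=3}^{6} i² = 91 − 5 = 86.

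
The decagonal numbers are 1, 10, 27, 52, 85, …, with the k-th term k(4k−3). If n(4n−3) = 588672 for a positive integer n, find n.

Set n(4n−3) = 588672, giving 4n² − 3n − 588672 = 0.
The discriminant is 9 + 16·588672 = 9418761, and √9418761 = 3069.
So n = (3 + 3069) / 8 = 3072/8 = 384.

384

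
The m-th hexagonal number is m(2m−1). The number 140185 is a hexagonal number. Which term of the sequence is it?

265

Set n(2n−1) = 140185, giving 2n² − n − 140185 = 0.
The discriminant is 1 + 8·140185 = 1121481, and √1121481 = 1059.
So n = (1 + 1059) / 4 = 1060/4 = 265.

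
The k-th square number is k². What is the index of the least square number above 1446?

Solve n² > 1446 for integer n.
The largest n with value ≤ 1446 is 38 (since 1444 ≤ 1446 < 1521), so the first above is n = 39, value 1521.

39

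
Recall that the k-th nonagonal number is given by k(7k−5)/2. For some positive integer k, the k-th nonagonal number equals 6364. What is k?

Set n(7n−5)/2 = 6364, giving 7n² − 5n − 12728 = 0.
The discriminant is 25 + 56·6364 = 356409, and √356409 = 597.
So n = (5 + 597) / 14 = 602/14 = 43.

43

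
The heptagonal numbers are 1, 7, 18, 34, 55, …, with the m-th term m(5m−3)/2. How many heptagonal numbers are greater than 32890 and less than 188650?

159

The n-th heptagonal number is n(5n−3)/2.
Smallest index with value > 32890: n = 116 (giving 33466).
Largest index with value < 188650: n = 274 (giving 187279).
Indices 116 through 274: 159 terms.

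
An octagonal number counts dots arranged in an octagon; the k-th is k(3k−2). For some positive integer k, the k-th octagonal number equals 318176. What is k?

326

Set n(3n−2) = 318176, giving 3n² − 2n − 318176 = 0.
The discriminant is 4 + 12·318176 = 3818116, and √3818116 = 1954.
So n = (2 + 1954) / 6 = 1956/6 = 326.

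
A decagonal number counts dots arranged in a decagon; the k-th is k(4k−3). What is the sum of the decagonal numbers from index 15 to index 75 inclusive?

561505

Σ i(4i−3) = 4Σi² − 3Σi over i = 15..75.
Σi = 2850 − 105 = 2745 and Σi² = 143450 − 1015 = 142435.
4·142435 − 3·2745 = 561505.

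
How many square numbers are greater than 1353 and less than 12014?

The n-th square number is n².
Smallest index with value > 1353: n = 37 (giving 1369).
Largest index with value < 12014: n = 109 (giving 11881).
Indices 37 through 109: 73 terms.

73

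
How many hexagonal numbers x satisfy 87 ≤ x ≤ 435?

9

The n-th hexagonal number is n(2n−1).
Smallest index with value ≥ 87: n = 7 (giving 91).
Largest index with value ≤ 435: n = 15 (giving 435).
Indices 7 through 15: 9 terms.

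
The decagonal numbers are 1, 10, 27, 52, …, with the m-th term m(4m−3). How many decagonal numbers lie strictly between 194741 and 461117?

The n-th decagonal number is n(4n−3).
Smallest index with value > 194741: n = 222 (giving 196470).
Largest index with value < 461117: n = 339 (giving 458667).
Indices 222 through 339: 118 terms.

118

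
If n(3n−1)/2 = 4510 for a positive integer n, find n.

55

Set n(3n−1)/2 = 4510, giving 3n² − n − 9020 = 0.
The discriminant is 1 + 24·4510 = 108241, and √108241 = 329.
So n = (1 + 329) / 6 = 330/6 = 55.
Check: 55·(3·55 − 1)/2 = 4510. ✓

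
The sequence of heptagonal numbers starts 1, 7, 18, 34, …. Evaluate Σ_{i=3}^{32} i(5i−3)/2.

27800

Σ i(5i−3)/2 = (5Σi² − 3Σi) / 2 over i = 3..32.
Σi = 528 − 3 = 525 and Σi² = 11440 − 5 = 11435.
(5·11435 − 3·525) / 2 = 55600/2 = 27800.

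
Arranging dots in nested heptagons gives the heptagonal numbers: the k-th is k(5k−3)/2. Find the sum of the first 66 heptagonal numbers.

Σ i(5i−3)/2 = (5Σi² − 3Σi) / 2 over i = 1..66.
Σi = 2211 and Σi² = 98021.
(5·98021 − 3·2211) / 2 = 483472/2 = 241736.

241736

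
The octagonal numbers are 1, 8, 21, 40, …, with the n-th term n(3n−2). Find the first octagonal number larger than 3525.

Solve n(3n−2) > 3525 for integer n.
The largest n with value ≤ 3525 is 34 (since 3400 ≤ 3525 < 3605), so the first above is n = 35, value 3605.

3605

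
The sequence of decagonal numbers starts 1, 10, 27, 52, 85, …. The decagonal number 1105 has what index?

17

Set n(4n−3) = 1105, giving 4n² − 3n − 1105 = 0.
The discriminant is 9 + 16·1105 = 17689, and √17689 = 133.
So n = (3 + 133) / 8 = 136/8 = 17.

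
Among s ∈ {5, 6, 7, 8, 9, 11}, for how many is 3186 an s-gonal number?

2

s = 5: P(5, 46) = 3151 and P(5, 47) = 3290; 3186 is not s-gonal.
s = 6: P(6, 40) = 3160 and P(6, 41) = 3321; 3186 is not s-gonal.
s = 7: P(7, 36) = 3186. ✓
s = 8: P(8, 32) = 3008 and P(8, 33) = 3201; 3186 is not s-gonal.
s = 9: P(9, 30) = 3075 and P(9, 31) = 3286; 3186 is not s-gonal.
s = 11: P(11, 27) = 3186. ✓
Hits: s ∈ {7, 11} → 2.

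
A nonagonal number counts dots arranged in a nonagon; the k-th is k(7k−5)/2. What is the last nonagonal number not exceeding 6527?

Solve n(7n−5)/2 ≤ 6527 for integer n.
n = 43 gives 6364 ≤ 6527, while n = 44 gives 6666 > 6527; so the answer is 6364.

6364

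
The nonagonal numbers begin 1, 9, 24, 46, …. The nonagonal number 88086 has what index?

Set n(7n−5)/2 = 88086, giving 7n² − 5n − 176172 = 0.
The discriminant is 25 + 56·88086 = 4932841, and √4932841 = 2221.
So n = (5 + 2221) / 14 = 2226/14 = 159.

159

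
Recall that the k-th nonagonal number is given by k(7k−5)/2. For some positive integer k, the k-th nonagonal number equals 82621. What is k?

Set n(7n−5)/2 = 82621, giving 7n² − 5n − 165242 = 0.
The discriminant is 25 + 56·82621 = 4626801, and √4626801 = 2151.
So n = (5 + 2151) / 14 = 2156/14 = 154.

154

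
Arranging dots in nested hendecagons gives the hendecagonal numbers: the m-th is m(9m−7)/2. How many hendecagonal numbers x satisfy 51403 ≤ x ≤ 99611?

42

The n-th hendecagonal number is n(9n−7)/2.
Smallest index with value ≥ 51403: n = 108 (giving 52110).
Largest index with value ≤ 99611: n = 149 (giving 99383).
Indices 108 through 149: 42 terms.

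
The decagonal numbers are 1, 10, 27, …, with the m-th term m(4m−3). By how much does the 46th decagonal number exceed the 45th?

361

Consecutive decagonal numbers differ by 8n − 7: here 8·46 − 7 = 361.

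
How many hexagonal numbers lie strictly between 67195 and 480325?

307

The n-th hexagonal number is n(2n−1).
Smallest index with value > 67195: n = 184 (giving 67528).
Largest index with value < 480325: n = 490 (giving 479710).
Indices 184 through 490: 307 terms.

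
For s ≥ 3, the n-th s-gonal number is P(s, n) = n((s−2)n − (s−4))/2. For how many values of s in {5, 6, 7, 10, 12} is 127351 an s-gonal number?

1

s = 5: P(5, 291) = 126876 and P(5, 292) = 127750; 127351 is not s-gonal.
s = 6: P(6, 252) = 126756 and P(6, 253) = 127765; 127351 is not s-gonal.
s = 7: P(7, 226) = 127351. ✓
s = 10: P(10, 178) = 126202 and P(10, 179) = 127627; 127351 is not s-gonal.
s = 12: P(12, 159) = 125769 and P(12, 160) = 127360; 127351 is not s-gonal.
Hits: s ∈ {7} → 1.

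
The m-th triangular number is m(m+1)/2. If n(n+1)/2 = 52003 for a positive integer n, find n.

Set n(n+1)/2 = 52003, giving n² + n − 104006 = 0.
The discriminant is 1 + 8·52003 = 416025, and √416025 = 645.
So n = (-1 + 645) / 2 = 644/2 = 322.

322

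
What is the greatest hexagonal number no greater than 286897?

Solve n(2n−1) ≤ 286897 for integer n.
n = 378 gives 285390 ≤ 286897, while n = 379 gives 286903 > 286897; so the answer is 285390.

285390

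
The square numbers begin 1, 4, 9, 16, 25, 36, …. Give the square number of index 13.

13² = 169.

169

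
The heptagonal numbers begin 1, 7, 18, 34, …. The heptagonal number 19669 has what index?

Set n(5n−3)/2 = 19669, giving 5n² − 3n − 39338 = 0.
The discriminant is 9 + 40·19669 = 786769, and √786769 = 887.
So n = (3 + 887) / 10 = 890/10 = 89.
Check: 89·(5·89 − 3)/2 = 19669. ✓

89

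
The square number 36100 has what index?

190

We need n² = 36100, so n = √36100 = 190.
Check: 190² = 36100. ✓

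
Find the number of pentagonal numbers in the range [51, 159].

5

The n-th pentagonal number is n(3n−1)/2.
Smallest index with value ≥ 51: n = 6 (giving 51).
Largest index with value ≤ 159: n = 10 (giving 145).
Indices 6 through 10: 5 terms.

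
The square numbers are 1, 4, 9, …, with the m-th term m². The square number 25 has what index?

5

We need n² = 25, so n = √25 = 5.
Check: 5² = 25. ✓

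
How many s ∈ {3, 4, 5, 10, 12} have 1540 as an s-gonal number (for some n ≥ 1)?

s = 3: P(3, 55) = 1540. ✓
s = 4: P(4, 39) = 1521 and P(4, 40) = 1600; 1540 is not s-gonal.
s = 5: P(5, 32) = 1520 and P(5, 33) = 1617; 1540 is not s-gonal.
s = 10: P(10, 20) = 1540. ✓
s = 12: P(12, 17) = 1377 and P(12, 18) = 1548; 1540 is not s-gonal.
Hits: s ∈ {3, 10} → 2.

2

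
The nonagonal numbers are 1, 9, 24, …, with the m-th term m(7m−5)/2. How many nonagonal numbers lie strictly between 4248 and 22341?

45

The n-th nonagonal number is n(7n−5)/2.
Smallest index with value > 4248: n = 36 (giving 4446).
Largest index with value < 22341: n = 80 (giving 22200).
Indices 36 through 80: 45 terms.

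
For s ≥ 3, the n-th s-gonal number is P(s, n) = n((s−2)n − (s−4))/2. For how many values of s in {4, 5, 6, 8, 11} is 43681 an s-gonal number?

2

s = 4: P(4, 209) = 43681. ✓
s = 5: P(5, 170) = 43265 and P(5, 171) = 43776; 43681 is not s-gonal.
s = 6: P(6, 148) = 43660 and P(6, 149) = 44253; 43681 is not s-gonal.
s = 8: P(8, 121) = 43681. ✓
s = 11: P(11, 98) = 42875 and P(11, 99) = 43758; 43681 is not s-gonal.
Hits: s ∈ {4, 8} → 2.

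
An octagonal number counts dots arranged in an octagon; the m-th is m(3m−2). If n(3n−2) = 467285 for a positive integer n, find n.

Set n(3n−2) = 467285, giving 3n² − 2n − 467285 = 0.
The discriminant is 4 + 12·467285 = 5607424, and √5607424 = 2368.
So n = (2 + 2368) / 6 = 2370/6 = 395.

395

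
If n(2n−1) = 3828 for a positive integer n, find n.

Set n(2n−1) = 3828, giving 2n² − n − 3828 = 0.
So n = (1 + 175) / 4 = 176/4 = 44.
Check: 44·(2·44 − 1) = 3828. ✓

44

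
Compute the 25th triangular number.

25·26/2 = 650/2 = 325.

325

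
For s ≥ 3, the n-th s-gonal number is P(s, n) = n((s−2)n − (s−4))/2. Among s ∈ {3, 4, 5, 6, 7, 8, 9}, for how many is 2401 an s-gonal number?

1

s = 3: P(3, 68) = 2346 and P(3, 69) = 2415; 2401 is not s-gonal.
s = 4: P(4, 49) = 2401. ✓
s = 5: P(5, 40) = 2380 and P(5, 41) = 2501; 2401 is not s-gonal.
s = 6: P(6, 34) = 2278 and P(6, 35) = 2415; 2401 is not s-gonal.
s = 7: P(7, 31) = 2356 and P(7, 32) = 2512; 2401 is not s-gonal.
s = 8: P(8, 28) = 2296 and P(8, 29) = 2465; 2401 is not s-gonal.
s = 9: P(9, 26) = 2301 and P(9, 27) = 2484; 2401 is not s-gonal.
Hits: s ∈ {4} → 1.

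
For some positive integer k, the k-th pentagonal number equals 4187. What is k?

Set n(3n−1)/2 = 4187, giving 3n² − n − 8374 = 0.
The discriminant is 1 + 24·4187 = 100489, and √100489 = 317.
So n = (1 + 317) / 6 = 318/6 = 53.
Check: 53·(3·53 − 1)/2 = 4187. ✓

53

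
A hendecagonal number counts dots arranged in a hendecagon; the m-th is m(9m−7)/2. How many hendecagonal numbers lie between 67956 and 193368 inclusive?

The n-th hendecagonal number is n(9n−7)/2.
Smallest index with value ≥ 67956: n = 124 (giving 68758).
Largest index with value ≤ 193368: n = 207 (giving 192096).
Indices 124 through 207: 84 terms.

84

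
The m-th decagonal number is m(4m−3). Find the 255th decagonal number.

The 255th decagonal number is n(4n−3) with n = 255.
255·(4·255 − 3) = 255·1017 = 259335.

259335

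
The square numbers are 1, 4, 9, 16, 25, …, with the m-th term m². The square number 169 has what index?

We need n² = 169, so n = √169 = 13.

13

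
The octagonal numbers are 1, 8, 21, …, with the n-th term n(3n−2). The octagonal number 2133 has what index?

27

Set n(3n−2) = 2133, giving 3n² − 2n − 2133 = 0.
So n = (2 + 160) / 6 = 162/6 = 27.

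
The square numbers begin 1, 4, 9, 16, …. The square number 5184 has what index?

We need n² = 5184, so n = √5184 = 72.
Check: 72² = 5184. ✓

72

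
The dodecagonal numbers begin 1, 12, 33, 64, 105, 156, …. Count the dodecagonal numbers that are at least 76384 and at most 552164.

The n-th dodecagonal number is n(5n−4).
Smallest index with value ≥ 76384: n = 124 (giving 76384).
Largest index with value ≤ 552164: n = 332 (giving 549792).
Indices 124 through 332: 209 terms.

209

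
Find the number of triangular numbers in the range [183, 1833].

The n-th triangular number is n(n+1)/2.
Smallest index with value ≥ 183: n = 19 (giving 190).
Largest index with value ≤ 1833: n = 60 (giving 1830).
Indices 19 through 60: 42 terms.

42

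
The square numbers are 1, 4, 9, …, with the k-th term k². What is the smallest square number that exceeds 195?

196

Solve n² > 195 for integer n.
The largest n with value ≤ 195 is 13 (since 169 ≤ 195 < 196), so the first above is n = 14, value 196.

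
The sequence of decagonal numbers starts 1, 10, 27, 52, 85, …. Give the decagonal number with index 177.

The 177th decagonal number is n(4n−3) with n = 177.
177·(4·177 − 3) = 177·705 = 124785.

124785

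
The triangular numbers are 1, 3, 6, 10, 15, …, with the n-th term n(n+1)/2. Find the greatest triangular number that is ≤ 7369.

7260

Solve n(n+1)/2 ≤ 7369 for integer n.
n = 120 gives 7260 ≤ 7369, while n = 121 gives 7381 > 7369; so the answer is 7260.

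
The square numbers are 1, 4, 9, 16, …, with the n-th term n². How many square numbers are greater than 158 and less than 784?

The n-th square number is n².
Smallest index with value > 158: n = 13 (giving 169).
Largest index with value < 784: n = 27 (giving 729).
Indices 13 through 27: 15 terms.

15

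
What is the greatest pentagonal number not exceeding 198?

Solve n(3n−1)/2 ≤ 198 for integer n.
n = 11 gives 176 ≤ 198, while n = 12 gives 210 > 198; so the answer is 176.

176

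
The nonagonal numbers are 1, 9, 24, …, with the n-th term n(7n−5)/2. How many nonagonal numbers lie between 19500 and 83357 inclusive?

80

The n-th nonagonal number is n(7n−5)/2.
Smallest index with value ≥ 19500: n = 75 (giving 19500).
Largest index with value ≤ 83357: n = 154 (giving 82621).
Indices 75 through 154: 80 terms.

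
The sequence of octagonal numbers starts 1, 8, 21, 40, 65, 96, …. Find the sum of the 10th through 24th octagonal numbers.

Σ i(3i−2) = 3Σi² − 2Σi over i = 10..24.
Σi = 300 − 45 = 255 and Σi² = 4900 − 285 = 4615.
3·4615 − 2·255 = 13335.

13335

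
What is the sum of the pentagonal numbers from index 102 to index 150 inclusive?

1178499

Σ i(3i−1)/2 = (3Σi² − Σi) / 2 over i = 102..150.
Σi = 11325 − 5151 = 6174 and Σi² = 1136275 − 348551 = 787724.
(3·787724 − 1·6174) / 2 = 2356998/2 = 1178499.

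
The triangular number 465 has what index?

Set n(n+1)/2 = 465, giving n² + n − 930 = 0.
The discriminant is 1 + 8·465 = 3721, and √3721 = 61.
So n = (-1 + 61) / 2 = 60/2 = 30.
Check: 30·31/2 = 465. ✓

30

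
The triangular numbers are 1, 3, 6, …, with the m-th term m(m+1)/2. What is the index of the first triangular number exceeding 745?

Solve n(n+1)/2 > 745 for integer n.
The largest n with value ≤ 745 is 38 (since 741 ≤ 745 < 780), so the first above is n = 39, value 780.

39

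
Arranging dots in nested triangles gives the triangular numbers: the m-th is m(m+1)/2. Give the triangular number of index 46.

1081

The 46th triangular number is n(n+1)/2 with n = 46.
46·47/2 = 2162/2 = 1081.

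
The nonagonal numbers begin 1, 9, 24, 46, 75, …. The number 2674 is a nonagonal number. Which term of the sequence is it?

Set n(7n−5)/2 = 2674, giving 7n² − 5n − 5348 = 0.
So n = (5 + 387) / 14 = 392/14 = 28.

28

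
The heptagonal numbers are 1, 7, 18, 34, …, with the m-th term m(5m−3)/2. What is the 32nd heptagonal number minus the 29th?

453

32·(5·32 − 3)/2 = 2512 and 29·(5·29 − 3)/2 = 2059.
Difference: 2512 − 2059 = 453.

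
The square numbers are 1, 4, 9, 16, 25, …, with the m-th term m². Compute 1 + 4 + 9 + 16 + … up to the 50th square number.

Σ_{i=1}^{50} i² = 50·51·101/6 = 42925.

42925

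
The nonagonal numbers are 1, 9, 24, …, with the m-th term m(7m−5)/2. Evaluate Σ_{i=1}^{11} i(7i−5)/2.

Σ i(7i−5)/2 = (7Σi² − 5Σi) / 2 over i = 1..11.
Σi = 66 and Σi² = 506.
(7·506 − 5·66) / 2 = 3212/2 = 1606.

1606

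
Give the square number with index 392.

392² = 153664.

153664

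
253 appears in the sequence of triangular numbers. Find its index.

22

Set n(n+1)/2 = 253, giving n² + n − 506 = 0.
The discriminant is 1 + 8·253 = 2025, and √2025 = 45.
So n = (-1 + 45) / 2 = 44/2 = 22.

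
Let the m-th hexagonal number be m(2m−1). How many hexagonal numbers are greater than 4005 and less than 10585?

27

The n-th hexagonal number is n(2n−1).
Smallest index with value > 4005: n = 46 (giving 4186).
Largest index with value < 10585: n = 72 (giving 10296).
Indices 46 through 72: 27 terms.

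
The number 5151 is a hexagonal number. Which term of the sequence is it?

Set n(2n−1) = 5151, giving 2n² − n − 5151 = 0.
The discriminant is 1 + 8·5151 = 41209, and √41209 = 203.
So n = (1 + 203) / 4 = 204/4 = 51.

51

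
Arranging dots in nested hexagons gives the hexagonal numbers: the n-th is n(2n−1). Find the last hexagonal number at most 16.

Solve n(2n−1) ≤ 16 for integer n.
n = 3 gives 15 ≤ 16, while n = 4 gives 28 > 16; so the answer is 15.

15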